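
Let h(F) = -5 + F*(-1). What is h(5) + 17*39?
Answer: 653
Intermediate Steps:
h(F) = -5 - F
h(5) + 17*39 = (-5 - 1*5) + 17*39 = (-5 - 5) + 663 = -10 + 663 = 653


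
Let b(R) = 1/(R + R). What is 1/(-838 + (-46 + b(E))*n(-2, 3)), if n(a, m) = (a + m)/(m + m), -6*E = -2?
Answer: -12/10145 ≈ -0.0011828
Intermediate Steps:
E = ⅓ (E = -⅙*(-2) = ⅓ ≈ 0.33333)
b(R) = 1/(2*R)
n(a, m) = (a + m)/(2*m) (n(a, m) = (a + m)/((2*m)) = (a + m)*(1/(2*m)) = (a + m)/(2*m))
1/(-838 + (-46 + b(E))*n(-2, 3)) = 1/(-838 + (-46 + 1/(2*(⅓)))*((½)*(-2 + 3)/3)) = 1/(-838 + (-46 + (½)*3)*((½)*(⅓)*1)) = 1/(-838 + (-46 + 3/2)*(⅙)) = 1/(-838 - 89/2*⅙) = 1/(-838 - 89/12) = 1/(-10145/12) = -12/10145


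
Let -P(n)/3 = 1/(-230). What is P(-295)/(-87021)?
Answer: -1/6671610 ≈ -1.4989e-7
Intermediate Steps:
P(n) = 3/230 (P(n) = -3/(-230) = -3*(-1/230) = 3/230)
P(-295)/(-87021) = (3/230)/(-87021) = (3/230)*(-1/87021) = -1/6671610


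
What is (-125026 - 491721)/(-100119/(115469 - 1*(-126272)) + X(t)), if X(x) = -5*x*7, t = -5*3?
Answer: -149093036527/126813906 ≈ -1175.7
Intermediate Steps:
t = -15
X(x) = -35*x
(-125026 - 491721)/(-100119/(115469 - 1*(-126272)) + X(t)) = (-125026 - 491721)/(-100119/(115469 - 1*(-126272)) - 35*(-15)) = -616747/(-100119/(115469 + 126272) + 525) = -616747/(-100119/241741 + 525) = -616747/126813906/241741 = -616747*241741/126813906 = -149093036527/126813906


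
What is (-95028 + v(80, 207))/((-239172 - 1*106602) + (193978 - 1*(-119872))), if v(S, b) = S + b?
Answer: 94741/31924 ≈ 2.9677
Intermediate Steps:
(-95028 + v(80, 207))/((-239172 - 1*106602) + (193978 - 1*(-119872))) = (-95028 + (80 + 207))/((-239172 - 1*106602) + (193978 - 1*(-119872))) = (-95028 + 287)/((-239172 - 106602) + (193978 + 119872)) = -94741/(-345774 + 313850) = -94741/(-31924) = -94741*(-1/31924) = 94741/31924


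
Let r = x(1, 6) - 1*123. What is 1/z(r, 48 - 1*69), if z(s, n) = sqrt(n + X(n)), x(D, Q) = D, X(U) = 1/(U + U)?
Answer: -I*sqrt(37086)/883 ≈ -0.21809*I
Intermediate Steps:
X(U) = 1/(2*U)
r = -122 (r = 1 - 1*123 = 1 - 123 = -122)
z(s, n) = sqrt(n + 1/(2*n))
1/z(r, 48 - 1*69) = 1/(sqrt(2/(48 - 1*69) + 4*(48 - 1*69))/2) = 1/(sqrt(2/(48 - 69) + 4*(48 - 69))/2) = 1/(sqrt(2/(-21) + 4*(-21))/2) = 1/(sqrt(2*(-1/21) - 84)/2) = 1/(sqrt(-2/21 - 84)/2) = 1/(sqrt(-1766/21)/2) = 1/((I*sqrt(37086)/21)/2) = 1/(I*sqrt(37086)/42) = -I*sqrt(37086)/883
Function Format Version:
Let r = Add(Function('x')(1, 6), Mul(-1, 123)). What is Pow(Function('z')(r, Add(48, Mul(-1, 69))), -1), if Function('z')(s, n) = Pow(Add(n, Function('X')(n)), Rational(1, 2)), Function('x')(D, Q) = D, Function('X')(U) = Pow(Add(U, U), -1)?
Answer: Mul(Rational(-1, 883), I, Pow(37086, Rational(1, 2))) ≈ Mul(-0.21809, I)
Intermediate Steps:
Function('X')(U) = Mul(Rational(1, 2), Pow(U, -1)) (Function('X')(U) = Pow(Mul(2, U), -1) = Mul(Rational(1, 2), Pow(U, -1)))
r = -122 (r = Add(1, Mul(-1, 123)) = Add(1, -123) = -122)
Function('z')(s, n) = Pow(Add(n, Mul(Rational(1, 2), Pow(n, -1))), Rational(1, 2))
Pow(Function('z')(r, Add(48, Mul(-1, 69))), -1) = Pow(Mul(Rational(1, 2), Pow(Add(Mul(2, Pow(Add(48, Mul(-1, 69)), -1)), Mul(4, Add(48, Mul(-1, 69)))), Rational(1, 2))), -1) = Pow(Mul(Rational(1, 2), Pow(Add(Mul(2, Pow(Add(48, -69), -1)), Mul(4, Add(48, -69))), Rational(1, 2))), -1) = Pow(Mul(Rational(1, 2), Pow(Add(Mul(2, Pow(-21, -1)), Mul(4, -21)), Rational(1, 2))), -1) = Pow(Mul(Rational(1, 2), Pow(Add(Mul(2, Rational(-1, 21)), -84), Rational(1, 2))), -1) = Pow(Mul(Rational(1, 2), Pow(Add(Rational(-2, 21), -84), Rational(1, 2))), -1) = Pow(Mul(Rational(1, 2), Pow(Rational(-1766, 21), Rational(1, 2))), -1) = Pow(Mul(Rational(1, 2), Mul(Rational(1, 21), I, Pow(37086, Rational(1, 2)))), -1) = Pow(Mul(Rational(1, 42), I, Pow(37086, Rational(1, 2))), -1) = Mul(Rational(-1, 883), I, Pow(37086, Rational(1, 2)))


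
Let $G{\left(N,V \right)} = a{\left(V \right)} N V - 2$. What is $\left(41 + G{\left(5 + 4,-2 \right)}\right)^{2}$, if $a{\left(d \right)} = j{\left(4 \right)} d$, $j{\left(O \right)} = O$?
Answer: $33489$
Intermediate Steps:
$a{\left(d \right)} = 4 d$
$G{\left(N,V \right)} = -2 + 4 N V^{2}$ ($G{\left(N,V \right)} = 4 V N V - 2 = 4 N V V - 2 = 4 N V^{2} - 2 = -2 + 4 N V^{2}$)
$\left(41 + G{\left(5 + 4,-2 \right)}\right)^{2} = \left(41 - \left(2 - 4 \left(5 + 4\right) \left(-2\right)^{2}\right)\right)^{2} = \left(41 - \left(2 - 144\right)\right)^{2} = \left(41 + \left(-2 + 144\right)\right)^{2} = \left(41 + 142\right)^{2} = 183^{2} = 33489$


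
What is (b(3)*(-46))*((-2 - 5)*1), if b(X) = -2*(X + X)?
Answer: -3864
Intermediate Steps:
b(X) = -4*X
(b(3)*(-46))*((-2 - 5)*1) = (-4*3*(-46))*((-2 - 5)*1) = (-12*(-46))*(-7*1) = 552*(-7) = -3864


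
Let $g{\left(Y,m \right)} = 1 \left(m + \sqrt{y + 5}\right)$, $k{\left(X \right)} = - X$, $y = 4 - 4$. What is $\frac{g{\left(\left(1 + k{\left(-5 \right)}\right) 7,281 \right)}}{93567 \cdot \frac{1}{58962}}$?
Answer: $\frac{5522774}{31189} + \frac{19654 \sqrt{5}}{31189} \approx 178.48$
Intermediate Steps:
$y = 0$
$g{\left(Y,m \right)} = m + \sqrt{5}$ ($g{\left(Y,m \right)} = 1 \left(m + \sqrt{0 + 5}\right) = 1 \left(m + \sqrt{5}\right) = m + \sqrt{5}$)
$\frac{g{\left(\left(1 + k{\left(-5 \right)}\right) 7,281 \right)}}{93567 \cdot \frac{1}{58962}} = \frac{281 + \sqrt{5}}{93567 \cdot \frac{1}{58962}} = \frac{281 + \sqrt{5}}{\frac{31189}{19654}} = \left(281 + \sqrt{5}\right) \frac{19654}{31189} = \frac{5522774}{31189} + \frac{19654 \sqrt{5}}{31189}$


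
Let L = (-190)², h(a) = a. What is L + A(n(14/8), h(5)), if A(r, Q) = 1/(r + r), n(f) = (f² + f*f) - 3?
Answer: 902504/25 ≈ 36100.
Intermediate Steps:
n(f) = -3 + 2*f² (n(f) = (f² + f²) - 3 = 2*f² - 3 = -3 + 2*f²)
A(r, Q) = 1/(2*r)
L = 36100
L + A(n(14/8), h(5)) = 36100 + 1/(2*(-3 + 2*(14/8)²)) = 36100 + 1/(2*(-3 + 2*(14*(⅛))²)) = 36100 + 1/(2*(-3 + 2*(7/4)²)) = 36100 + 1/(2*(-3 + 2*(49/16))) = 36100 + 1/(2*(-3 + 49/8)) = 36100 + 1/(2*(25/8)) = 36100 + (½)*(8/25) = 36100 + 4/25 = 902504/25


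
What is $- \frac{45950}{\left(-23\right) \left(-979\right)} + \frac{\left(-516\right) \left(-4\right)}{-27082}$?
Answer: $- \frac{58676954}{27718427} \approx -2.1169$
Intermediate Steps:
$- \frac{45950}{\left(-23\right) \left(-979\right)} + \frac{\left(-516\right) \left(-4\right)}{-27082} = - \frac{45950}{22517} + 2064 \left(- \frac{1}{27082}\right) = \left(-45950\right) \frac{1}{22517} - \frac{1032}{13541} = - \frac{45950}{22517} - \frac{1032}{13541} = - \frac{58676954}{27718427}$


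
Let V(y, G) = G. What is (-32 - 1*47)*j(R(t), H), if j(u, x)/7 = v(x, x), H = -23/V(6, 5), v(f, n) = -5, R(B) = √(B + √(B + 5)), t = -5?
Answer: 2765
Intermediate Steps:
R(B) = √(B + √(5 + B))
H = -23/5 ≈ -4.6000
j(u, x) = -35 (j(u, x) = 7*(-5) = -35)
(-32 - 1*47)*j(R(t), H) = (-32 - 1*47)*(-35) = (-32 - 47)*(-35) = -79*(-35) = 2765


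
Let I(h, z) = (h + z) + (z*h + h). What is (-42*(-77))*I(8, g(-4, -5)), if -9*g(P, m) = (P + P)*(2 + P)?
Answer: 0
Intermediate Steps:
g(P, m) = -2*P*(2 + P)/9 (g(P, m) = -(P + P)*(2 + P)/9 = -2*P*(2 + P)/9)
I(h, z) = z + 2*h + h*z (I(h, z) = (h + z) + (h*z + h) = (h + z) + (h + h*z) = z + 2*h + h*z)
(-42*(-77))*I(8, g(-4, -5)) = (-42*(-77))*(-2/9*(-4)*(2 - 4) + 2*8 + 8*(-2/9*(-4)*(2 - 4))) = 3234*(-2/9*(-4)*(-2) + 16 + 8*(-2/9*(-4)*(-2))) = 3234*(-16/9 + 16 + 8*(-16/9)) = 3234*(-16/9 + 16 - 128/9) = 3234*0 = 0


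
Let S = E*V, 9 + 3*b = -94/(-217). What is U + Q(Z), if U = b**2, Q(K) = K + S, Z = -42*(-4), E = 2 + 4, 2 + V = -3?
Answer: 61940419/423801 ≈ 146.15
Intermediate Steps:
V = -5 (V = -2 - 3 = -5)
E = 6
Z = 168
b = -1859/651 (b = -3 + (-94/(-217))/3 = -3 + (-94*(-1/217))/3 = -3 + (1/3)*(94/217) = -3 + 94/651 = -1859/651 ≈ -2.8556)
S = -30 (S = 6*(-5) = -30)
Q(K) = -30 + K (Q(K) = K - 30 = -30 + K)
U = 3455881/423801 (U = (-1859/651)**2 = 3455881/423801 ≈ 8.1545)
U + Q(Z) = 3455881/423801 + (-30 + 168) = 3455881/423801 + 138 = 61940419/423801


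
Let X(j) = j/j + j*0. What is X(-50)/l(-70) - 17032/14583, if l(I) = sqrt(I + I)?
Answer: -17032/14583 - I*sqrt(35)/70 ≈ -1.1679 - 0.084515*I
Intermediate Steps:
l(I) = sqrt(2)*sqrt(I) (l(I) = sqrt(2*I) = sqrt(2)*sqrt(I))
X(j) = 1 (X(j) = 1 + 0 = 1)
X(-50)/l(-70) - 17032/14583 = 1/(sqrt(2)*sqrt(-70)) - 17032/14583 = 1/(sqrt(2)*(I*sqrt(70))) - 17032*1/14583 = 1/(2*I*sqrt(35)) - 17032/14583 = 1*(-I*sqrt(35)/70) - 17032/14583 = -I*sqrt(35)/70 - 17032/14583 = -17032/14583 - I*sqrt(35)/70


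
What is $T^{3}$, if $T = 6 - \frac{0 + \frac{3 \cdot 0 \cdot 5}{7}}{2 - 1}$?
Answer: $216$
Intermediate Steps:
$T = 6$ ($T = 6 - \frac{0 + 0 \cdot 5 \cdot \frac{1}{7}}{1} = 6 - \left(0 + 0 \cdot \frac{1}{7}\right) 1 = 6 - \left(0 + 0\right) 1 = 6 - 0 \cdot 1 = 6 - 0 = 6 + 0 = 6$)
$T^{3} = 6^{3} = 216$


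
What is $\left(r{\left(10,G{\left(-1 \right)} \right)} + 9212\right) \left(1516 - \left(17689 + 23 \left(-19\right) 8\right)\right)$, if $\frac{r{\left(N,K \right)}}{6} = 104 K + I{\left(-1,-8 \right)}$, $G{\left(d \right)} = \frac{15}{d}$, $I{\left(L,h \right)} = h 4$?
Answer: $4310180$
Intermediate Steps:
$I{\left(L,h \right)} = 4 h$
$r{\left(N,K \right)} = -192 + 624 K$ ($r{\left(N,K \right)} = 6 \left(104 K + 4 \left(-8\right)\right) = 6 \left(104 K - 32\right) = 6 \left(-32 + 104 K\right) = -192 + 624 K$)
$\left(r{\left(10,G{\left(-1 \right)} \right)} + 9212\right) \left(1516 - \left(17689 + 23 \left(-19\right) 8\right)\right) = \left(\left(-192 + 624 \frac{15}{-1}\right) + 9212\right) \left(1516 - \left(17689 + 23 \left(-19\right) 8\right)\right) = \left(\left(-192 + 624 \cdot 15 \left(-1\right)\right) + 9212\right) \left(1516 - \left(17689 - 3496\right)\right) = \left(\left(-192 + 624 \left(-15\right)\right) + 9212\right) \left(1516 - 14193\right) = \left(\left(-192 - 9360\right) + 9212\right) \left(1516 + \left(-17689 + 3496\right)\right) = \left(-9552 + 9212\right) \left(1516 - 14193\right) = \left(-340\right) \left(-12677\right) = 4310180$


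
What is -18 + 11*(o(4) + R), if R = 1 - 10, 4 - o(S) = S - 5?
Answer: -62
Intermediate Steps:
o(S) = 9 - S (o(S) = 4 - (S - 5) = 4 - (-5 + S) = 4 + (5 - S) = 9 - S)
R = -9
-18 + 11*(o(4) + R) = -18 + 11*((9 - 1*4) - 9) = -18 + 11*((9 - 4) - 9) = -18 + 11*(5 - 9) = -18 + 11*(-4) = -18 - 44 = -62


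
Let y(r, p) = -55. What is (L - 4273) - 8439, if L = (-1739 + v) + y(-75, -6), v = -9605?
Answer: -24111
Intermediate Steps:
L = -11399 (L = (-1739 - 9605) - 55 = -11344 - 55 = -11399)
(L - 4273) - 8439 = (-11399 - 4273) - 8439 = -15672 - 8439 = -24111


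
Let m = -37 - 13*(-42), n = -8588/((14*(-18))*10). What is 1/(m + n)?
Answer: 630/322817 ≈ 0.0019516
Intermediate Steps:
n = 2147/630 (n = -8588/((-252*10)) = -8588/(-2520) = -8588*(-1/2520) = 2147/630 ≈ 3.4079)
m = 509 (m = -37 + 546 = 509)
1/(m + n) = 1/(509 + 2147/630) = 1/(322817/630) = 630/322817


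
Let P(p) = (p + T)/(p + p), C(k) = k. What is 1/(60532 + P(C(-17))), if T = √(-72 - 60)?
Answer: 23325190/1411932063719 + 68*I*√33/4235796191157 ≈ 1.652e-5 + 9.2221e-11*I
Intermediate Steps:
T = 2*I*√33 (T = √(-132) = 2*I*√33 ≈ 11.489*I)
P(p) = (p + 2*I*√33)/(2*p) (P(p) = (p + 2*I*√33)/(p + p) = (p + 2*I*√33)/((2*p)) = (p + 2*I*√33)*(1/(2*p)) = (p + 2*I*√33)/(2*p))
1/(60532 + P(C(-17))) = 1/(60532 + ((½)*(-17) + I*√33)/(-17)) = 1/(60532 - (-17/2 + I*√33)/17) = 1/(60532 + (½ - I*√33/17)) = 1/(121065/2 - I*√33/17)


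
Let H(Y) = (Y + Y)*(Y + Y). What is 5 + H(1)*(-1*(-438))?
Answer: 1757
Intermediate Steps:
H(Y) = 4*Y² (H(Y) = (2*Y)*(2*Y) = 4*Y²)
5 + H(1)*(-1*(-438)) = 5 + (4*1²)*(-1*(-438)) = 5 + (4*1)*438 = 5 + 4*438 = 5 + 1752 = 1757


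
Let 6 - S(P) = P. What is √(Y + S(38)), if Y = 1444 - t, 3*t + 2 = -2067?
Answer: √18915/3 ≈ 45.844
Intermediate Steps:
t = -2069/3 (t = -⅔ + (⅓)*(-2067) = -⅔ - 689 = -2069/3 ≈ -689.67)
S(P) = 6 - P
Y = 6401/3 (Y = 1444 - 1*(-2069/3) = 1444 + 2069/3 = 6401/3 ≈ 2133.7)
√(Y + S(38)) = √(6401/3 + (6 - 1*38)) = √(6401/3 + (6 - 38)) = √(6401/3 - 32) = √(6305/3) = √18915/3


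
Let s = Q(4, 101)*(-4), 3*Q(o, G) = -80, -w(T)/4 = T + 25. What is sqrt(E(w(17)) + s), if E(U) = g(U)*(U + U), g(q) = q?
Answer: 8*sqrt(7953)/3 ≈ 237.81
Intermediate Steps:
w(T) = -100 - 4*T (w(T) = -4*(T + 25) = -4*(25 + T) = -100 - 4*T)
Q(o, G) = -80/3 (Q(o, G) = (1/3)*(-80) = -80/3)
s = 320/3 (s = -80/3*(-4) = 320/3 ≈ 106.67)
E(U) = 2*U**2 (E(U) = U*(U + U) = U*(2*U) = 2*U**2)
sqrt(E(w(17)) + s) = sqrt(2*(-100 - 4*17)**2 + 320/3) = sqrt(2*(-100 - 68)**2 + 320/3) = sqrt(2*(-168)**2 + 320/3) = sqrt(2*28224 + 320/3) = sqrt(56448 + 320/3) = sqrt(169664/3) = 8*sqrt(7953)/3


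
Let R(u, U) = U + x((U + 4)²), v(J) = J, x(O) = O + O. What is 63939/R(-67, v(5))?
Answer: 63939/167 ≈ 382.87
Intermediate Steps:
x(O) = 2*O
R(u, U) = U + 2*(4 + U)² (R(u, U) = U + 2*(U + 4)² = U + 2*(4 + U)²)
63939/R(-67, v(5)) = 63939/(5 + 2*(4 + 5)²) = 63939/(5 + 2*9²) = 63939/(5 + 2*81) = 63939/(5 + 162) = 63939/167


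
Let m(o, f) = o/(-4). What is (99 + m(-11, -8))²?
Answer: 165649/16 ≈ 10353.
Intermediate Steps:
m(o, f) = -o/4 (m(o, f) = o*(-¼) = -o/4)
(99 + m(-11, -8))² = (99 - ¼*(-11))² = (99 + 11/4)² = (407/4)² = 165649/16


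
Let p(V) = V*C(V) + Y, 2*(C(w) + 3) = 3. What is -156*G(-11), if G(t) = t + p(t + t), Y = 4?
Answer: -4056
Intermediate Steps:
C(w) = -3/2 (C(w) = -3 + (½)*3 = -3 + 3/2 = -3/2)
p(V) = 4 - 3*V/2 (p(V) = V*(-3/2) + 4 = -3*V/2 + 4 = 4 - 3*V/2)
G(t) = 4 - 2*t (G(t) = t + (4 - 3*(t + t)/2) = t + (4 - 3*t) = 4 - 2*t)
-156*G(-11) = -156*(4 - 2*(-11)) = -156*(4 + 22) = -156*26 = -4056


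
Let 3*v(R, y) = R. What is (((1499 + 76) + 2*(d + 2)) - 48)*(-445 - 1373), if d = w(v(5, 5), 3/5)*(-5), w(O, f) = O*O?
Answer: -2732858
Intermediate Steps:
v(R, y) = R/3
w(O, f) = O²
d = -125/9 (d = ((⅓)*5)²*(-5) = (5/3)²*(-5) = (25/9)*(-5) = -125/9 ≈ -13.889)
(((1499 + 76) + 2*(d + 2)) - 48)*(-445 - 1373) = (((1499 + 76) + 2*(-125/9 + 2)) - 48)*(-445 - 1373) = ((1575 + 2*(-107/9)) - 48)*(-1818) = ((1575 - 214/9) - 48)*(-1818) = (13961/9 - 48)*(-1818) = (13529/9)*(-1818) = -2732858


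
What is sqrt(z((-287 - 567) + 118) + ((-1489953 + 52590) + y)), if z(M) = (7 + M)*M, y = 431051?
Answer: 2*I*sqrt(117442) ≈ 685.4*I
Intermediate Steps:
z(M) = M*(7 + M)
sqrt(z((-287 - 567) + 118) + ((-1489953 + 52590) + y)) = sqrt(((-287 - 567) + 118)*(7 + ((-287 - 567) + 118)) + ((-1489953 + 52590) + 431051)) = sqrt((-854 + 118)*(7 + (-854 + 118)) + (-1437363 + 431051)) = sqrt(-736*(7 - 736) - 1006312) = sqrt(-736*(-729) - 1006312) = sqrt(536544 - 1006312) = sqrt(-469768) = 2*I*sqrt(117442)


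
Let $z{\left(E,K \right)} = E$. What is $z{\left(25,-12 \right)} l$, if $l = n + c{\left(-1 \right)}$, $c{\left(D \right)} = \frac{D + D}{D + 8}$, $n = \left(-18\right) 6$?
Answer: $- \frac{18950}{7} \approx -2707.1$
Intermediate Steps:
$n = -108$
$c{\left(D \right)} = \frac{2 D}{8 + D}$
$l = - \frac{758}{7}$ ($l = -108 + 2 \left(-1\right) \frac{1}{8 - 1} = -108 + 2 \left(-1\right) \frac{1}{7} = -108 - \frac{2}{7} = - \frac{758}{7} \approx -108.29$)
$z{\left(25,-12 \right)} l = 25 \left(- \frac{758}{7}\right) = - \frac{18950}{7}$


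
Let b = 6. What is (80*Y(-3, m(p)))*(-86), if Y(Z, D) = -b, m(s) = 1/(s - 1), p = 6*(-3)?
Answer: 41280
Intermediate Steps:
p = -18
m(s) = 1/(-1 + s)
Y(Z, D) = -6 (Y(Z, D) = -1*6 = -6)
(80*Y(-3, m(p)))*(-86) = (80*(-6))*(-86) = -480*(-86) = 41280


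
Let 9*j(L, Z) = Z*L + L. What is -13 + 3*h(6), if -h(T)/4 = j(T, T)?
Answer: -69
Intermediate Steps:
j(L, Z) = L/9 + L*Z/9 (j(L, Z) = (Z*L + L)/9 = (L*Z + L)/9 = (L + L*Z)/9 = L/9 + L*Z/9)
h(T) = -4*T*(1 + T)/9
-13 + 3*h(6) = -13 + 3*(-4/9*6*(1 + 6)) = -13 + 3*(-4/9*6*7) = -13 + 3*(-56/3) = -13 - 56 = -69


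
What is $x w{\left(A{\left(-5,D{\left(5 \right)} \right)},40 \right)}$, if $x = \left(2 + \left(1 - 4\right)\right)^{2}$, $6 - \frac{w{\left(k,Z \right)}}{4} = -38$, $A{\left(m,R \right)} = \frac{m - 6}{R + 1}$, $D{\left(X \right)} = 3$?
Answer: $176$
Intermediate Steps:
$A{\left(m,R \right)} = \frac{-6 + m}{1 + R}$
$w{\left(k,Z \right)} = 176$ ($w{\left(k,Z \right)} = 24 - -152 = 24 + 152 = 176$)
$x = 1$ ($x = \left(2 - 3\right)^{2} = \left(-1\right)^{2} = 1$)
$x w{\left(A{\left(-5,D{\left(5 \right)} \right)},40 \right)} = 1 \cdot 176 = 176$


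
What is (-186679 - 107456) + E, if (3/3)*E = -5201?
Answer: -299336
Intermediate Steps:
E = -5201
(-186679 - 107456) + E = (-186679 - 107456) - 5201 = -294135 - 5201 = -299336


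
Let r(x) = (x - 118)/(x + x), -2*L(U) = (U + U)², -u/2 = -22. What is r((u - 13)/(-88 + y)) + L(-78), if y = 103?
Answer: -756155/62 ≈ -12196.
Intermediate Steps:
u = 44 (u = -2*(-22) = 44)
L(U) = -2*U² (L(U) = -(U + U)²/2 = -4*U²/2 = -2*U²)
r(x) = (-118 + x)/(2*x) (r(x) = (-118 + x)/((2*x)) = (-118 + x)*(1/(2*x)) = (-118 + x)/(2*x))
r((u - 13)/(-88 + y)) + L(-78) = (-118 + (44 - 13)/(-88 + 103))/(2*(((44 - 13)/(-88 + 103)))) - 2*(-78)² = (-118 + 31/15)/(2*((31/15))) - 2*6084 = (-118 + 31*(1/15))/(2*((31*(1/15)))) - 12168 = (-118 + 31/15)/(2*(31/15)) - 12168 = (½)*(15/31)*(-1739/15) - 12168 = -1739/62 - 12168 = -756155/62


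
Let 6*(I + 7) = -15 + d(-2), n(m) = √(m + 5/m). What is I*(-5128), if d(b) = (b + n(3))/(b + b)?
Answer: 144866/3 + 641*√42/9 ≈ 48750.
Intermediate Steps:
d(b) = (b + √42/3)/(2*b) (d(b) = (b + √(3 + 5/3))/(b + b) = (b + √(3 + 5*(⅓)))/((2*b)) = (b + √(3 + 5/3))*(1/(2*b)) = (b + √(14/3))*(1/(2*b)) = (b + √42/3)*(1/(2*b)) = (b + √42/3)/(2*b))
I = -113/12 - √42/72 (I = -7 + (-15 + (⅙)*(√42 + 3*(-2))/(-2))/6 = -7 + (-15 + (⅙)*(-½)*(√42 - 6))/6 = -7 + (-15 + (⅙)*(-½)*(-6 + √42))/6 = -7 + (-15 + (½ - √42/12))/6 = -7 + (-29/2 - √42/12)/6 = -7 + (-29/12 - √42/72) = -113/12 - √42/72 ≈ -9.5067)
I*(-5128) = (-113/12 - √42/72)*(-5128) = 144866/3 + 641*√42/9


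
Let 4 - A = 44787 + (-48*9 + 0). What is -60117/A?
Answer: 60117/44351 ≈ 1.3555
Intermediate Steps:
A = -44351 (A = 4 - (44787 + (-48*9 + 0)) = 4 - (44787 + (-432 + 0)) = 4 - (44787 - 432) = 4 - 1*44355 = 4 - 44355 = -44351)
-60117/A = -60117/(-44351) = -60117*(-1/44351) = 60117/44351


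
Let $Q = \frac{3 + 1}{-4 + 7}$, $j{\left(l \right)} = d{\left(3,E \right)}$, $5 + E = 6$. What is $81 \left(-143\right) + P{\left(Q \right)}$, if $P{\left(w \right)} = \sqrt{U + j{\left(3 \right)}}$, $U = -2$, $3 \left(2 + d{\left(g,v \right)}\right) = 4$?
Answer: $-11583 + \frac{2 i \sqrt{6}}{3} \approx -11583.0 + 1.633 i$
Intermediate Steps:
$E = 1$ ($E = -5 + 6 = 1$)
$d{\left(g,v \right)} = - \frac{2}{3}$ ($d{\left(g,v \right)} = -2 + \frac{1}{3} \cdot 4 = -2 + \frac{4}{3} = - \frac{2}{3}$)
$j{\left(l \right)} = - \frac{2}{3}$
$Q = \frac{4}{3} \approx 1.3333$
$P{\left(w \right)} = \frac{2 i \sqrt{6}}{3}$ ($P{\left(w \right)} = \sqrt{-2 - \frac{2}{3}} = \sqrt{- \frac{8}{3}} = \frac{2 i \sqrt{6}}{3}$)
$81 \left(-143\right) + P{\left(Q \right)} = 81 \left(-143\right) + \frac{2 i \sqrt{6}}{3} = -11583 + \frac{2 i \sqrt{6}}{3}$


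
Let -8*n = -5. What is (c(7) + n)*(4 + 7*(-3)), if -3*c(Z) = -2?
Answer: -527/24 ≈ -21.958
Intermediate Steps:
n = 5/8 (n = -⅛*(-5) = 5/8 ≈ 0.62500)
c(Z) = ⅔ (c(Z) = -⅓*(-2) = ⅔)
(c(7) + n)*(4 + 7*(-3)) = (⅔ + 5/8)*(4 + 7*(-3)) = 31*(4 - 21)/24 = (31/24)*(-17) = -527/24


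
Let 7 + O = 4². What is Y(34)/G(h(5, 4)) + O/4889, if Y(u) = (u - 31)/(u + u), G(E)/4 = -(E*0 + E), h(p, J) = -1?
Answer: 17115/1329808 ≈ 0.012870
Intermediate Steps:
O = 9 (O = -7 + 4² = -7 + 16 = 9)
G(E) = -4*E (G(E) = 4*(-(E*0 + E)) = 4*(-(0 + E)) = 4*(-E) = -4*E)
Y(u) = (-31 + u)/(2*u) (Y(u) = (-31 + u)/((2*u)) = (-31 + u)*(1/(2*u)) = (-31 + u)/(2*u))
Y(34)/G(h(5, 4)) + O/4889 = ((½)*(-31 + 34)/34)/((-4*(-1))) + 9/4889 = ((½)*(1/34)*3)/4 + 9*(1/4889) = (3/68)*(¼) + 9/4889 = 3/272 + 9/4889 = 17115/1329808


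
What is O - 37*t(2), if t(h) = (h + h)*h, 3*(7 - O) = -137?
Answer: -730/3 ≈ -243.33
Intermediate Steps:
O = 158/3 (O = 7 - ⅓*(-137) = 7 + 137/3 = 158/3 ≈ 52.667)
t(h) = 2*h² (t(h) = (2*h)*h = 2*h²)
O - 37*t(2) = 158/3 - 74*2² = 158/3 - 74*4 = 158/3 - 37*8 = 158/3 - 296 = -730/3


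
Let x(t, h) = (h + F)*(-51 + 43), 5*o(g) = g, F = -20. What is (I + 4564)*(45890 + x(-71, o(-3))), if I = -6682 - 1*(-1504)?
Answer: -141388236/5 ≈ -2.8278e+7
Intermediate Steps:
o(g) = g/5
x(t, h) = 160 - 8*h (x(t, h) = (h - 20)*(-51 + 43) = (-20 + h)*(-8) = 160 - 8*h)
I = -5178 (I = -6682 + 1504 = -5178)
(I + 4564)*(45890 + x(-71, o(-3))) = (-5178 + 4564)*(45890 + (160 - 8*(-3)/5)) = -614*(45890 + (160 - 8*(-⅗))) = -614*(45890 + (160 + 24/5)) = -614*(45890 + 824/5) = -614*230274/5 = -141388236/5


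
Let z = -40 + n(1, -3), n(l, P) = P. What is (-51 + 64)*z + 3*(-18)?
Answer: -613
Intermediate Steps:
z = -43 (z = -40 - 3 = -43)
(-51 + 64)*z + 3*(-18) = (-51 + 64)*(-43) + 3*(-18) = 13*(-43) - 54 = -559 - 54 = -613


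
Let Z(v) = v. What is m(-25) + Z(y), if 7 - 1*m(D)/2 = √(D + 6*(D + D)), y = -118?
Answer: -104 - 10*I*√13 ≈ -104.0 - 36.056*I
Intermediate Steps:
m(D) = 14 - 2*√13*√D (m(D) = 14 - 2*√(D + 6*(D + D)) = 14 - 2*√(D + 6*(2*D)) = 14 - 2*√(D + 12*D) = 14 - 2*√13*√D)
m(-25) + Z(y) = (14 - 2*√13*√(-25)) - 118 = (14 - 2*√13*5*I) - 118 = (14 - 10*I*√13) - 118 = -104 - 10*I*√13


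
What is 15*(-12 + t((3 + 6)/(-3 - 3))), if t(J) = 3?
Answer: -135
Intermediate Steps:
15*(-12 + t((3 + 6)/(-3 - 3))) = 15*(-12 + 3) = 15*(-9) = -135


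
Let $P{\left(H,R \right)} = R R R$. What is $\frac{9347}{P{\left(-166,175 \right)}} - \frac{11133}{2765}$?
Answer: $- \frac{1704002212}{423390625} \approx -4.0247$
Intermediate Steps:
$P{\left(H,R \right)} = R^{3}$ ($P{\left(H,R \right)} = R^{2} R = R^{3}$)
$\frac{9347}{P{\left(-166,175 \right)}} - \frac{11133}{2765} = \frac{9347}{175^{3}} - \frac{11133}{2765} = \frac{9347}{5359375} - \frac{11133}{2765} = - \frac{1704002212}{423390625}$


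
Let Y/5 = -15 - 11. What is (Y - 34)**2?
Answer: 26896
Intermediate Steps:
Y = -130 (Y = 5*(-15 - 11) = 5*(-26) = -130)
(Y - 34)**2 = (-130 - 34)**2 = (-164)**2 = 26896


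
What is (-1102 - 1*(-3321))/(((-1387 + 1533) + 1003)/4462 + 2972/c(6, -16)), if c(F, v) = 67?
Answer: 663378926/13338047 ≈ 49.736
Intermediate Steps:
(-1102 - 1*(-3321))/(((-1387 + 1533) + 1003)/4462 + 2972/c(6, -16)) = (-1102 - 1*(-3321))/(((-1387 + 1533) + 1003)/4462 + 2972/67) = (-1102 + 3321)/((146 + 1003)*(1/4462) + 2972*(1/67)) = 2219/(1149*(1/4462) + 2972/67) = 2219/(1149/4462 + 2972/67) = 2219/(13338047/298954) = 2219*(298954/13338047) = 663378926/13338047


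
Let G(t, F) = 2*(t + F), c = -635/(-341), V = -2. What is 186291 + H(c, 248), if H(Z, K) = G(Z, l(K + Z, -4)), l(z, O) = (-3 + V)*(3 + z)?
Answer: 62664241/341 ≈ 1.8377e+5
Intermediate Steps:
c = 635/341 (c = -635*(-1/341) = 635/341 ≈ 1.8622)
l(z, O) = -15 - 5*z (l(z, O) = (-3 - 2)*(3 + z) = -5*(3 + z) = -15 - 5*z)
G(t, F) = 2*F + 2*t (G(t, F) = 2*(F + t) = 2*F + 2*t)
H(Z, K) = -30 - 10*K - 8*Z (H(Z, K) = 2*(-15 - 5*(K + Z)) + 2*Z = 2*(-15 + (-5*K - 5*Z)) + 2*Z = 2*(-15 - 5*K - 5*Z) + 2*Z = (-30 - 10*K - 10*Z) + 2*Z = -30 - 10*K - 8*Z)
186291 + H(c, 248) = 186291 + (-30 - 10*248 - 8*635/341) = 186291 + (-30 - 2480 - 5080/341) = 186291 - 860990/341 = 62664241/341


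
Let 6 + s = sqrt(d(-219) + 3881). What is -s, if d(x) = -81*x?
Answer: 6 - 2*sqrt(5405) ≈ -141.04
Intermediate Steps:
s = -6 + 2*sqrt(5405) (s = -6 + sqrt(-81*(-219) + 3881) = -6 + sqrt(17739 + 3881) = -6 + sqrt(21620) = -6 + 2*sqrt(5405) ≈ 141.04)
-s = -(-6 + 2*sqrt(5405)) = 6 - 2*sqrt(5405)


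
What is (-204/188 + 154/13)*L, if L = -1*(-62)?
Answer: 407650/611 ≈ 667.18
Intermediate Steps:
L = 62
(-204/188 + 154/13)*L = (-204/188 + 154/13)*62 = (-204*1/188 + 154*(1/13))*62 = (-51/47 + 154/13)*62 = (6575/611)*62 = 407650/611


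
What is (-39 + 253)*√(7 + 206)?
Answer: 214*√213 ≈ 3123.2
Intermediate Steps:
(-39 + 253)*√(7 + 206) = 214*√213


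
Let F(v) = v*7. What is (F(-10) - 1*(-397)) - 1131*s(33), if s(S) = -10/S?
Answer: 7367/11 ≈ 669.73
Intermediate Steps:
F(v) = 7*v
(F(-10) - 1*(-397)) - 1131*s(33) = (7*(-10) - 1*(-397)) - (-11310)/33 = (-70 + 397) - (-11310)/33 = 327 - 1131*(-10/33) = 327 + 3770/11 = 7367/11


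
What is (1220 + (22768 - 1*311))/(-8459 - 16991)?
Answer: -23677/25450 ≈ -0.93033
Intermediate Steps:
(1220 + (22768 - 1*311))/(-8459 - 16991) = (1220 + (22768 - 311))/(-25450) = (1220 + 22457)*(-1/25450) = 23677*(-1/25450) = -23677/25450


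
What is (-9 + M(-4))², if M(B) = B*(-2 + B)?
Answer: 225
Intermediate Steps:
(-9 + M(-4))² = (-9 - 4*(-2 - 4))² = (-9 - 4*(-6))² = (-9 + 24)² = 15² = 225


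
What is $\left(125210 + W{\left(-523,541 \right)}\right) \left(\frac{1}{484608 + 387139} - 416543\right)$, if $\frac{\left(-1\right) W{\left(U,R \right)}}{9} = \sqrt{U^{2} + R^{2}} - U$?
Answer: $- \frac{43757062690041860}{871747} + \frac{3268080995580 \sqrt{566210}}{871747} \approx -4.7374 \cdot 10^{10}$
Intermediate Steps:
$W{\left(U,R \right)} = - 9 \sqrt{R^{2} + U^{2}} + 9 U$ ($W{\left(U,R \right)} = - 9 \left(\sqrt{U^{2} + R^{2}} - U\right) = - 9 \left(\sqrt{R^{2} + U^{2}} - U\right) = - 9 \sqrt{R^{2} + U^{2}} + 9 U$)
$\left(125210 + W{\left(-523,541 \right)}\right) \left(\frac{1}{484608 + 387139} - 416543\right) = \left(125210 + \left(- 9 \sqrt{541^{2} + \left(-523\right)^{2}} + 9 \left(-523\right)\right)\right) \left(\frac{1}{484608 + 387139} - 416543\right) = \left(125210 - \left(4707 + 9 \sqrt{292681 + 273529}\right)\right) \left(\frac{1}{871747} - 416543\right) = \left(125210 - \left(4707 + 9 \sqrt{566210}\right)\right) \left(\frac{1}{871747} - 416543\right) = \left(125210 - \left(4707 + 9 \sqrt{566210}\right)\right) \left(- \frac{363120110620}{871747}\right) = \left(120503 - 9 \sqrt{566210}\right) \left(- \frac{363120110620}{871747}\right) = - \frac{43757062690041860}{871747} + \frac{3268080995580 \sqrt{566210}}{871747}$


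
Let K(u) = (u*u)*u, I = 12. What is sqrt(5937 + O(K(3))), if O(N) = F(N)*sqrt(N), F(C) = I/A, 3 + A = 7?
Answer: sqrt(5937 + 9*sqrt(3)) ≈ 77.153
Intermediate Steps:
A = 4 (A = -3 + 7 = 4)
F(C) = 3 (F(C) = 12/4 = 12*(1/4) = 3)
K(u) = u**3 (K(u) = u**2*u = u**3)
O(N) = 3*sqrt(N)
sqrt(5937 + O(K(3))) = sqrt(5937 + 3*sqrt(3**3)) = sqrt(5937 + 3*sqrt(27)) = sqrt(5937 + 3*(3*sqrt(3))) = sqrt(5937 + 9*sqrt(3))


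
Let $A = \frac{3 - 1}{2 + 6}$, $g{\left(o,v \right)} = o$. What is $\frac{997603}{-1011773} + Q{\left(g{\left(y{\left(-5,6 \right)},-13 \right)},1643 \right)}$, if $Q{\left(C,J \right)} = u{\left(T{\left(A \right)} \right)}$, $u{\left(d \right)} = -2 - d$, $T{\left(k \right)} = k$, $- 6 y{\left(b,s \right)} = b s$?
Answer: $- \frac{13096369}{4047092} \approx -3.236$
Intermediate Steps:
$y{\left(b,s \right)} = - \frac{b s}{6}$
$A = \frac{1}{4}$ ($A = \frac{2}{8} = 2 \cdot \frac{1}{8} = \frac{1}{4} \approx 0.25$)
$Q{\left(C,J \right)} = - \frac{9}{4}$ ($Q{\left(C,J \right)} = -2 - \frac{1}{4} = - \frac{9}{4}$)
$\frac{997603}{-1011773} + Q{\left(g{\left(y{\left(-5,6 \right)},-13 \right)},1643 \right)} = \frac{997603}{-1011773} - \frac{9}{4} = 997603 \left(- \frac{1}{1011773}\right) - \frac{9}{4} = - \frac{997603}{1011773} - \frac{9}{4} = - \frac{13096369}{4047092}$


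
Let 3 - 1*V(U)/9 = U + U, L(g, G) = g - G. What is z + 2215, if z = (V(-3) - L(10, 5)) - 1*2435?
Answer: -144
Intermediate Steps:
V(U) = 27 - 18*U (V(U) = 27 - 9*(U + U) = 27 - 18*U)
z = -2359 (z = ((27 - 18*(-3)) - (10 - 1*5)) - 1*2435 = ((27 + 54) - (10 - 5)) - 2435 = (81 - 1*5) - 2435 = (81 - 5) - 2435 = 76 - 2435 = -2359)
z + 2215 = -2359 + 2215 = -144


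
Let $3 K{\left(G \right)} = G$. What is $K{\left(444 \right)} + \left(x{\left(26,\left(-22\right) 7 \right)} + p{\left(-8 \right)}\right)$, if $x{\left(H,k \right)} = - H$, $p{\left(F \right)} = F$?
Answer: $114$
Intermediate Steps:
$K{\left(G \right)} = \frac{G}{3}$
$K{\left(444 \right)} + \left(x{\left(26,\left(-22\right) 7 \right)} + p{\left(-8 \right)}\right) = \frac{1}{3} \cdot 444 - 34 = 148 - 34 = 114$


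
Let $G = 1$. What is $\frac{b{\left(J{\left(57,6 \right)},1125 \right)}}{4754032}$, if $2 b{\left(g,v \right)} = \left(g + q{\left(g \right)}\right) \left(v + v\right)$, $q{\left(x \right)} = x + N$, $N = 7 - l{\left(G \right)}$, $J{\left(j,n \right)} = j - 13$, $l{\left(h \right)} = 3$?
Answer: $\frac{25875}{1188508} \approx 0.021771$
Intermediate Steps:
$J{\left(j,n \right)} = -13 + j$
$N = 4$ ($N = 7 - 3 = 4$)
$q{\left(x \right)} = 4 + x$ ($q{\left(x \right)} = x + 4 = 4 + x$)
$b{\left(g,v \right)} = v \left(4 + 2 g\right)$ ($b{\left(g,v \right)} = \frac{\left(g + \left(4 + g\right)\right) \left(v + v\right)}{2} = \frac{\left(4 + 2 g\right) 2 v}{2} = \frac{2 v \left(4 + 2 g\right)}{2} = v \left(4 + 2 g\right)$)
$\frac{b{\left(J{\left(57,6 \right)},1125 \right)}}{4754032} = \frac{2 \cdot 1125 \left(2 + \left(-13 + 57\right)\right)}{4754032} = 2 \cdot 1125 \left(2 + 44\right) \frac{1}{4754032} = 2 \cdot 1125 \cdot 46 \cdot \frac{1}{4754032} = 103500 \cdot \frac{1}{4754032} = \frac{25875}{1188508}$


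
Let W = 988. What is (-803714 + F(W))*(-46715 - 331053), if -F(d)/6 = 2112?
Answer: 308404506448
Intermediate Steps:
F(d) = -12672 (F(d) = -6*2112 = -12672)
(-803714 + F(W))*(-46715 - 331053) = (-803714 - 12672)*(-46715 - 331053) = -816386*(-377768) = 308404506448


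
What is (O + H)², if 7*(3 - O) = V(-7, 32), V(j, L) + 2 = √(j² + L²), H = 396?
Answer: (2795 - √1073)²/49 ≈ 1.5571e+5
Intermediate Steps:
V(j, L) = -2 + √(L² + j²) (V(j, L) = -2 + √(j² + L²) = -2 + √(L² + j²))
O = 23/7 - √1073/7 (O = 3 - (-2 + √(32² + (-7)²))/7 = 3 - (-2 + √(1024 + 49))/7 = 3 - (-2 + √1073)/7 = 3 + (2/7 - √1073/7) = 23/7 - √1073/7 ≈ -1.3938)
(O + H)² = ((23/7 - √1073/7) + 396)² = (2795/7 - √1073/7)²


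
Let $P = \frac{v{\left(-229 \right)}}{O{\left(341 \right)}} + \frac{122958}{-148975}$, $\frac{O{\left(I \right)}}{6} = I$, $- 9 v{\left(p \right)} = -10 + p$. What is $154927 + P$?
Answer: $\frac{424997491733963}{2743225650} \approx 1.5493 \cdot 10^{5}$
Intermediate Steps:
$v{\left(p \right)} = \frac{10}{9} - \frac{p}{9}$ ($v{\left(p \right)} = - \frac{-10 + p}{9} = \frac{10}{9} - \frac{p}{9}$)
$O{\left(I \right)} = 6 I$
$P = - \frac{2228543587}{2743225650}$ ($P = \frac{\frac{10}{9} - - \frac{229}{9}}{6 \cdot 341} + \frac{122958}{-148975} = \frac{\frac{10}{9} + \frac{229}{9}}{2046} + 122958 \left(- \frac{1}{148975}\right) = \frac{239}{9} \cdot \frac{1}{2046} - \frac{122958}{148975} = \frac{239}{18414} - \frac{122958}{148975} = - \frac{2228543587}{2743225650} \approx -0.81238$)
$154927 + P = 154927 - \frac{2228543587}{2743225650} = \frac{424997491733963}{2743225650}$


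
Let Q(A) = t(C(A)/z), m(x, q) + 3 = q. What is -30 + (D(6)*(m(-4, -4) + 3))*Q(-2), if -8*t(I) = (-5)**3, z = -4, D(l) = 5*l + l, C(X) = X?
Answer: -2280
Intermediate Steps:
D(l) = 6*l
m(x, q) = -3 + q
t(I) = 125/8 (t(I) = -1/8*(-5)**3 = -1/8*(-125) = 125/8)
Q(A) = 125/8
-30 + (D(6)*(m(-4, -4) + 3))*Q(-2) = -30 + ((6*6)*((-3 - 4) + 3))*(125/8) = -30 + (36*(-7 + 3))*(125/8) = -30 + (36*(-4))*(125/8) = -30 - 144*125/8 = -30 - 2250 = -2280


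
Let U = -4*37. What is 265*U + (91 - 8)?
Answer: -39137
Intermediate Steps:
U = -148
265*U + (91 - 8) = 265*(-148) + (91 - 8) = -39220 + 83 = -39137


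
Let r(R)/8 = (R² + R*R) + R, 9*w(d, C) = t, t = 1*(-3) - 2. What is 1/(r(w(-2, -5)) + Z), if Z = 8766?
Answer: 81/710086 ≈ 0.00011407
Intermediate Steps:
t = -5 (t = -3 - 2 = -5)
w(d, C) = -5/9 (w(d, C) = (⅑)*(-5) = -5/9)
r(R) = 8*R + 16*R² (r(R) = 8*((R² + R*R) + R) = 8*((R² + R²) + R) = 8*(2*R² + R) = 8*(R + 2*R²) = 8*R + 16*R²)
1/(r(w(-2, -5)) + Z) = 1/(8*(-5/9)*(1 + 2*(-5/9)) + 8766) = 1/(8*(-5/9)*(1 - 10/9) + 8766) = 1/(8*(-5/9)*(-⅑) + 8766) = 1/(40/81 + 8766) = 1/(710086/81) = 81/710086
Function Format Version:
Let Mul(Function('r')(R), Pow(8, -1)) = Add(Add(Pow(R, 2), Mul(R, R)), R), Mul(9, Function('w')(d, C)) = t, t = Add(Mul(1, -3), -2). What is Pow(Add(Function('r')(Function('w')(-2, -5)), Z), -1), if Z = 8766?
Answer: Rational(81, 710086) ≈ 0.00011407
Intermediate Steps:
t = -5 (t = Add(-3, -2) = -5)
Function('w')(d, C) = Rational(-5, 9) (Function('w')(d, C) = Mul(Rational(1, 9), -5) = Rational(-5, 9))
Function('r')(R) = Add(Mul(8, R), Mul(16, Pow(R, 2))) (Function('r')(R) = Mul(8, Add(Add(Pow(R, 2), Mul(R, R)), R)) = Mul(8, Add(Add(Pow(R, 2), Pow(R, 2)), R)) = Mul(8, Add(Mul(2, Pow(R, 2)), R)) = Mul(8, Add(R, Mul(2, Pow(R, 2)))) = Add(Mul(8, R), Mul(16, Pow(R, 2))))
Pow(Add(Function('r')(Function('w')(-2, -5)), Z), -1) = Pow(Add(Mul(8, Rational(-5, 9), Add(1, Mul(2, Rational(-5, 9)))), 8766), -1) = Pow(Add(Mul(8, Rational(-5, 9), Add(1, Rational(-10, 9))), 8766), -1) = Pow(Add(Mul(8, Rational(-5, 9), Rational(-1, 9)), 8766), -1) = Pow(Add(Rational(40, 81), 8766), -1) = Pow(Rational(710086, 81), -1) = Rational(81, 710086)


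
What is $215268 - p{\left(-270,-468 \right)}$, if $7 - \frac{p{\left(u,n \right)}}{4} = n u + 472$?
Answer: $722568$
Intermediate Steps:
$p{\left(u,n \right)} = -1860 - 4 n u$ ($p{\left(u,n \right)} = 28 - 4 \left(n u + 472\right) = 28 - 4 \left(472 + n u\right) = 28 - \left(1888 + 4 n u\right) = -1860 - 4 n u$)
$215268 - p{\left(-270,-468 \right)} = 215268 - \left(-1860 - \left(-1872\right) \left(-270\right)\right) = 215268 - \left(-1860 - 505440\right) = 215268 - -507300 = 215268 + 507300 = 722568$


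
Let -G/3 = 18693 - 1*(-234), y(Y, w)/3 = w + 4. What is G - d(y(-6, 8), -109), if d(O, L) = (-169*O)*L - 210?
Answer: -719727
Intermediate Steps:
y(Y, w) = 12 + 3*w (y(Y, w) = 3*(w + 4) = 3*(4 + w) = 12 + 3*w)
G = -56781 (G = -3*(18693 - 1*(-234)) = -3*(18693 + 234) = -3*18927 = -56781)
d(O, L) = -210 - 169*L*O (d(O, L) = -169*L*O - 210 = -210 - 169*L*O)
G - d(y(-6, 8), -109) = -56781 - (-210 - 169*(-109)*(12 + 3*8)) = -56781 - (-210 - 169*(-109)*(12 + 24)) = -56781 - (-210 - 169*(-109)*36) = -56781 - (-210 + 663156) = -56781 - 1*662946 = -56781 - 662946 = -719727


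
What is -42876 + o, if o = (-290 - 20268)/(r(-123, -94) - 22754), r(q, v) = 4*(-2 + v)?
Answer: -496022165/11569 ≈ -42875.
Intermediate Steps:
r(q, v) = -8 + 4*v
o = 10279/11569 (o = (-290 - 20268)/((-8 + 4*(-94)) - 22754) = -20558/((-8 - 376) - 22754) = -20558/(-384 - 22754) = -20558/(-23138) = -20558*(-1/23138) = 10279/11569 ≈ 0.88850)
-42876 + o = -42876 + 10279/11569 = -496022165/11569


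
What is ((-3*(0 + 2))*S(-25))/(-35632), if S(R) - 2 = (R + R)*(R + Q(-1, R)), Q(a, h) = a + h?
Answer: 957/2227 ≈ 0.42973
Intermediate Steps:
S(R) = 2 + 2*R*(-1 + 2*R) (S(R) = 2 + (R + R)*(R + (-1 + R)) = 2 + (2*R)*(-1 + 2*R) = 2 + 2*R*(-1 + 2*R))
((-3*(0 + 2))*S(-25))/(-35632) = ((-3*(0 + 2))*(2 - 2*(-25) + 4*(-25)²))/(-35632) = ((-3*2)*(2 + 50 + 4*625))*(-1/35632) = -6*(2 + 50 + 2500)*(-1/35632) = -6*2552*(-1/35632) = -15312*(-1/35632) = 957/2227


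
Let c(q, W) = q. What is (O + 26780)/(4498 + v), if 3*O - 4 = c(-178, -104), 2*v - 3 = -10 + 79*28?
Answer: 53444/11201 ≈ 4.7714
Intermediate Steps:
v = 2205/2 (v = 3/2 + (-10 + 79*28)/2 = 3/2 + (-10 + 2212)/2 = 3/2 + (½)*2202 = 3/2 + 1101 = 2205/2 ≈ 1102.5)
O = -58 (O = 4/3 + (⅓)*(-178) = 4/3 - 178/3 = -58)
(O + 26780)/(4498 + v) = (-58 + 26780)/(4498 + 2205/2) = 26722/(11201/2) = 26722*(2/11201) = 53444/11201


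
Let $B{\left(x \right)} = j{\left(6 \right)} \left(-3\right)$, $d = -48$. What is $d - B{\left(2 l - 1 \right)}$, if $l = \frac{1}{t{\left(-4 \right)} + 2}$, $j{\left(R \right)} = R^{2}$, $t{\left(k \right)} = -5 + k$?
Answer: $60$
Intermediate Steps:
$l = - \frac{1}{7}$ ($l = \frac{1}{\left(-5 - 4\right) + 2} = \frac{1}{-9 + 2} = \frac{1}{-7} = - \frac{1}{7} \approx -0.14286$)
$B{\left(x \right)} = -108$ ($B{\left(x \right)} = 6^{2} \left(-3\right) = 36 \left(-3\right) = -108$)
$d - B{\left(2 l - 1 \right)} = -48 - -108 = -48 + 108 = 60$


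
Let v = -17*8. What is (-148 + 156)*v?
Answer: -1088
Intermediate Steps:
v = -136
(-148 + 156)*v = (-148 + 156)*(-136) = 8*(-136) = -1088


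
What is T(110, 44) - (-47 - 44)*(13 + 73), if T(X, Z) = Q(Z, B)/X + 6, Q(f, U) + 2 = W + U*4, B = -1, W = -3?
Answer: 861511/110 ≈ 7831.9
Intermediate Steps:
Q(f, U) = -5 + 4*U (Q(f, U) = -2 + (-3 + U*4) = -2 + (-3 + 4*U) = -5 + 4*U)
T(X, Z) = 6 - 9/X (T(X, Z) = (-5 + 4*(-1))/X + 6 = (-5 - 4)/X + 6 = -9/X + 6 = 6 - 9/X)
T(110, 44) - (-47 - 44)*(13 + 73) = (6 - 9/110) - (-47 - 44)*(13 + 73) = (6 - 9*1/110) - (-91)*86 = (6 - 9/110) - 1*(-7826) = 651/110 + 7826 = 861511/110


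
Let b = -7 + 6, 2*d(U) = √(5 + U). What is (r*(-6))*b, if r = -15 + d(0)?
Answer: -90 + 3*√5 ≈ -83.292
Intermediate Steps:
d(U) = √(5 + U)/2
r = -15 + √5/2 (r = -15 + √(5 + 0)/2 = -15 + √5/2 ≈ -13.882)
b = -1
(r*(-6))*b = ((-15 + √5/2)*(-6))*(-1) = (90 - 3*√5)*(-1) = -90 + 3*√5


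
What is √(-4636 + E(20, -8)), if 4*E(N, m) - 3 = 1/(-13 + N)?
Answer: I*√908502/14 ≈ 68.082*I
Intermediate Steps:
E(N, m) = ¾ + 1/(4*(-13 + N))
√(-4636 + E(20, -8)) = √(-4636 + (-38 + 3*20)/(4*(-13 + 20))) = √(-4636 + (¼)*(-38 + 60)/7) = √(-4636 + (¼)*(⅐)*22) = √(-4636 + 11/14) = √(-64893/14) = I*√908502/14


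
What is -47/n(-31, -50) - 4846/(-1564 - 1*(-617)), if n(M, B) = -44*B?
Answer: 10616691/2083400 ≈ 5.0958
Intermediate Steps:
-47/n(-31, -50) - 4846/(-1564 - 1*(-617)) = -47/((-44*(-50))) - 4846/(-1564 - 1*(-617)) = -47/2200 - 4846/(-1564 + 617) = -47*1/2200 - 4846/(-947) = -47/2200 - 4846*(-1/947) = -47/2200 + 4846/947 = 10616691/2083400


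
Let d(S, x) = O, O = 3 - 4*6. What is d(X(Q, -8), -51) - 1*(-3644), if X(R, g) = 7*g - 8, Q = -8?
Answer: 3623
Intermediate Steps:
X(R, g) = -8 + 7*g
O = -21 (O = 3 - 24 = -21)
d(S, x) = -21
d(X(Q, -8), -51) - 1*(-3644) = -21 - 1*(-3644) = -21 + 3644 = 3623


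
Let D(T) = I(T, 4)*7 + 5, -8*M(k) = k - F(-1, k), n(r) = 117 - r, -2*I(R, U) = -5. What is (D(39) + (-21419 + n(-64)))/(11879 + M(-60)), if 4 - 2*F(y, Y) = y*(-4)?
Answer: -42431/23773 ≈ -1.7848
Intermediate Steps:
I(R, U) = 5/2 (I(R, U) = -½*(-5) = 5/2)
F(y, Y) = 2 + 2*y (F(y, Y) = 2 - y*(-4)/2 = 2 - (-2)*y = 2 + 2*y)
M(k) = -k/8 (M(k) = -(k - (2 + 2*(-1)))/8 = -(k - (2 - 2))/8 = -(k - 1*0)/8 = -(k + 0)/8 = -k/8)
D(T) = 45/2 (D(T) = (5/2)*7 + 5 = 35/2 + 5 = 45/2)
(D(39) + (-21419 + n(-64)))/(11879 + M(-60)) = (45/2 + (-21419 + (117 - 1*(-64))))/(11879 - ⅛*(-60)) = (45/2 + (-21419 + (117 + 64)))/(11879 + 15/2) = (45/2 + (-21419 + 181))/(23773/2) = (45/2 - 21238)*(2/23773) = -42431/2*2/23773 = -42431/23773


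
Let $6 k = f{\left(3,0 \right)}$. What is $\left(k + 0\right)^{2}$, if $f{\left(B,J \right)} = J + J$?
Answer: $0$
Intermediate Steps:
$f{\left(B,J \right)} = 2 J$
$k = 0$ ($k = \frac{2 \cdot 0}{6} = \frac{1}{6} \cdot 0 = 0$)
$\left(k + 0\right)^{2} = \left(0 + 0\right)^{2} = 0^{2} = 0$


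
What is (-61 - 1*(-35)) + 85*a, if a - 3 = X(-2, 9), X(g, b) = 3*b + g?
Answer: 2354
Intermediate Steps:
X(g, b) = g + 3*b
a = 28 (a = 3 + (-2 + 3*9) = 3 + (-2 + 27) = 3 + 25 = 28)
(-61 - 1*(-35)) + 85*a = (-61 - 1*(-35)) + 85*28 = (-61 + 35) + 2380 = -26 + 2380 = 2354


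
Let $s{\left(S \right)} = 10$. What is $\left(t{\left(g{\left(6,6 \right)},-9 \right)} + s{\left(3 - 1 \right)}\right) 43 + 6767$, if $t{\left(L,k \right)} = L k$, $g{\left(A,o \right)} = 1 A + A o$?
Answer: $-9057$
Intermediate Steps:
$g{\left(A,o \right)} = A + A o$
$\left(t{\left(g{\left(6,6 \right)},-9 \right)} + s{\left(3 - 1 \right)}\right) 43 + 6767 = \left(6 \left(1 + 6\right) \left(-9\right) + 10\right) 43 + 6767 = \left(6 \cdot 7 \left(-9\right) + 10\right) 43 + 6767 = \left(42 \left(-9\right) + 10\right) 43 + 6767 = \left(-378 + 10\right) 43 + 6767 = \left(-368\right) 43 + 6767 = -15824 + 6767 = -9057$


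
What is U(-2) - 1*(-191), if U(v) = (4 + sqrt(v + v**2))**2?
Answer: 209 + 8*sqrt(2) ≈ 220.31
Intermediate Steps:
U(-2) - 1*(-191) = (4 + sqrt(-2*(1 - 2)))**2 - 1*(-191) = (4 + sqrt(-2*(-1)))**2 + 191 = (4 + sqrt(2))**2 + 191 = 191 + (4 + sqrt(2))**2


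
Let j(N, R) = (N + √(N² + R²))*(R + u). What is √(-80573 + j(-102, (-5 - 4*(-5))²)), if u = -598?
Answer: √(-42527 - 1119*√6781) ≈ 366.98*I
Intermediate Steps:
j(N, R) = (-598 + R)*(N + √(N² + R²)) (j(N, R) = (N + √(N² + R²))*(R - 598) = (N + √(N² + R²))*(-598 + R) = (-598 + R)*(N + √(N² + R²)))
√(-80573 + j(-102, (-5 - 4*(-5))²)) = √(-80573 + (-598*(-102) - 598*√((-102)² + ((-5 - 4*(-5))²)²) - 102*(-5 - 4*(-5))² + (-5 - 4*(-5))²*√((-102)² + ((-5 - 4*(-5))²)²))) = √(-80573 + (60996 - 598*√(10404 + ((-5 + 20)²)²) - 102*(-5 + 20)² + (-5 + 20)²*√(10404 + ((-5 + 20)²)²))) = √(-80573 + (60996 - 598*√(10404 + (15²)²) - 102*15² + 15²*√(10404 + (15²)²))) = √(-80573 + (60996 - 598*√(10404 + 225²) - 102*225 + 225*√(10404 + 225²))) = √(-80573 + (60996 - 598*√(10404 + 50625) - 22950 + 225*√(10404 + 50625))) = √(-80573 + (60996 - 1794*√6781 - 22950 + 225*√61029)) = √(-80573 + (60996 - 1794*√6781 - 22950 + 225*(3*√6781))) = √(-80573 + (60996 - 1794*√6781 - 22950 + 675*√6781)) = √(-80573 + (38046 - 1119*√6781)) = √(-42527 - 1119*√6781)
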